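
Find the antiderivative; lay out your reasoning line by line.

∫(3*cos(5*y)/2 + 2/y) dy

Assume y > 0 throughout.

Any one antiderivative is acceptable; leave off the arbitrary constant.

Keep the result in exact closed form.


Step 1. Rewrite: now ∫(2/y) dy + ∫(3*cos(5*y)/2) dy.
Step 2. Evaluate the standard form: now 3*sin(5*y)/10 + ∫(2/y) dy.
Step 3. Evaluate the standard form [assuming y > 0]: now 2*log(y) + 3*sin(5*y)/10.
Answer: 2*log(y) + 3*sin(5*y)/10.


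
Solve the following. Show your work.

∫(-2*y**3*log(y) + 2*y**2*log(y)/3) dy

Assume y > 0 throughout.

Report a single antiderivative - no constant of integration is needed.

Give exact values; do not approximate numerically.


Step 1. Rewrite: now ∫(2*y**2*log(y)/3) dy + ∫(-2*y**3*log(y)) dy.
Step 2. Integrate ∫(2*y**2*log(y)/3) dy by parts with u = log(y), dv = (2*y**2/3) dy, so v = 2*y**3/9 [assuming y > 0]: now 2*y**3*log(y)/9 + ∫(-2*y**2/9) dy + ∫(-2*y**3*log(y)) dy.
Step 3. Evaluate the standard form: now 2*y**3*log(y)/9 - 2*y**3/27 + ∫(-2*y**3*log(y)) dy.
Step 4. Integrate ∫(-2*y**3*log(y)) dy by parts with u = log(y), dv = (-2*y**3) dy, so v = -y**4/2 [assuming y > 0]: now -y**4*log(y)/2 + 2*y**3*log(y)/9 - 2*y**3/27 + ∫(y**3/2) dy.
Step 5. Evaluate the standard form: now -y**4*log(y)/2 + y**4/8 + 2*y**3*log(y)/9 - 2*y**3/27.
Answer: -y**4*log(y)/2 + y**4/8 + 2*y**3*log(y)/9 - 2*y**3/27.


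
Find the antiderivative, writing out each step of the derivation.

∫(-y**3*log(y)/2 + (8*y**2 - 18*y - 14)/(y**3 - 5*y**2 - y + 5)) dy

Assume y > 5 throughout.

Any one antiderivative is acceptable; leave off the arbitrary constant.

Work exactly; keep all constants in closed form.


Step 1. Rewrite: now ∫(-y**3*log(y)/2) dy + ∫((8*y**2 - 18*y - 14)/(y**3 - 5*y**2 - y + 5)) dy.
Step 2. Integrate ∫(-y**3*log(y)/2) dy by parts with u = log(y), dv = (-y**3/2) dy, so v = -y**4/8 [assuming y > 0]: now -y**4*log(y)/8 + ∫(y**3/8) dy + ∫((8*y**2 - 18*y - 14)/(y**3 - 5*y**2 - y + 5)) dy.
Step 3. Evaluate the standard form: now -y**4*log(y)/8 + y**4/32 + ∫((8*y**2 - 18*y - 14)/(y**3 - 5*y**2 - y + 5)) dy.
Step 4. Decompose ∫((8*y**2 - 18*y - 14)/(y**3 - 5*y**2 - y + 5)) dy by partial fractions, (8*y**2 - 18*y - 14)/(y**3 - 5*y**2 - y + 5) = 1/(y + 1) + 3/(y - 1) + 4/(y - 5): now -y**4*log(y)/8 + y**4/32 + ∫(4/(y - 5)) dy + ∫(3/(y - 1)) dy + ∫(1/(y + 1)) dy.
Step 5. Evaluate the standard form [assuming y > -1]: now -y**4*log(y)/8 + y**4/32 + log(y + 1) + ∫(4/(y - 5)) dy + ∫(3/(y - 1)) dy.
Step 6. Evaluate the standard form [assuming y > 1]: now -y**4*log(y)/8 + y**4/32 + 3*log(y - 1) + log(y + 1) + ∫(4/(y - 5)) dy.
Step 7. Evaluate the standard form [assuming y > 5]: now -y**4*log(y)/8 + y**4/32 + 4*log(y - 5) + 3*log(y - 1) + log(y + 1).
Answer: -y**4*log(y)/8 + y**4/32 + 4*log(y - 5) + 3*log(y - 1) + log(y + 1).


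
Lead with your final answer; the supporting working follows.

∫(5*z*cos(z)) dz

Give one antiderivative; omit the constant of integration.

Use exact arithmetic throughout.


The answer is 5*z*sin(z) + 5*cos(z).
Step 1. Integrate ∫(5*z*cos(z)) dz by parts with u = z, dv = (5*cos(z)) dz, so v = 5*sin(z): now 5*z*sin(z) + ∫(-5*sin(z)) dz.
Step 2. Evaluate the standard form: now 5*z*sin(z) + 5*cos(z).
Answer: 5*z*sin(z) + 5*cos(z).


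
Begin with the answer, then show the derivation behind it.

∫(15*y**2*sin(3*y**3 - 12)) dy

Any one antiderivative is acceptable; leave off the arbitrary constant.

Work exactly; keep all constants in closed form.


The answer is -5*cos(3*y**3 - 12)/3.
Step 1. Substitute u = y**3 - 4, turning ∫(15*y**2*sin(3*y**3 - 12)) dy into ∫(5*sin(3*u)) du: now ∫(5*sin(3*u)) du.
Step 2. Evaluate the standard form: now -5*cos(3*u)/3.
Step 3. Substitute back u = y**3 - 4: now -5*cos(3*y**3 - 12)/3.
Answer: -5*cos(3*y**3 - 12)/3.


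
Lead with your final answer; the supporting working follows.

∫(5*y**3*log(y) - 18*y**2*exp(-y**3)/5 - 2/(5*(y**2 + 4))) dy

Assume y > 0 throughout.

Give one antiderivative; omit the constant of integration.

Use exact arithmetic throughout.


The answer is 5*y**4*log(y)/4 - 5*y**4/16 - atan(y/2)/5 + 6*exp(-y**3)/5.
Step 1. Rewrite: now ∫(-18*y**2*exp(-y**3)/5) dy + ∫(5*y**3*log(y)) dy + ∫(-2/(5*(y**2 + 4))) dy.
Step 2. Integrate ∫(5*y**3*log(y)) dy by parts with u = log(y), dv = (5*y**3) dy, so v = 5*y**4/4 [assuming y > 0]: now 5*y**4*log(y)/4 + ∫(-5*y**3/4) dy + ∫(-18*y**2*exp(-y**3)/5) dy + ∫(-2/(5*(y**2 + 4))) dy.
Step 3. Evaluate the standard form: now 5*y**4*log(y)/4 - 5*y**4/16 + ∫(-18*y**2*exp(-y**3)/5) dy + ∫(-2/(5*(y**2 + 4))) dy.
Step 4. Evaluate the standard form: now 5*y**4*log(y)/4 - 5*y**4/16 - atan(y/2)/5 + ∫(-18*y**2*exp(-y**3)/5) dy.
Step 5. Substitute u = y**3, turning ∫(-18*y**2*exp(-y**3)/5) dy into ∫(-6*exp(-u)/5) du: now 5*y**4*log(y)/4 - 5*y**4/16 - atan(y/2)/5 + ∫(-6*exp(-u)/5) du.
Step 6. Evaluate the standard form: now 5*y**4*log(y)/4 - 5*y**4/16 - atan(y/2)/5 + 6*exp(-u)/5.
Step 7. Substitute back u = y**3: now 5*y**4*log(y)/4 - 5*y**4/16 - atan(y/2)/5 + 6*exp(-y**3)/5.
Answer: 5*y**4*log(y)/4 - 5*y**4/16 - atan(y/2)/5 + 6*exp(-y**3)/5.


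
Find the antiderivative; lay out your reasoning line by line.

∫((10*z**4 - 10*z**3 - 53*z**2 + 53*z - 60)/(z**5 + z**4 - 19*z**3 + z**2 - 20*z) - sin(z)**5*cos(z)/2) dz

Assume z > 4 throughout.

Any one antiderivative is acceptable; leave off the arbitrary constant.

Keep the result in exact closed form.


Step 1. Rewrite: now ∫((10*z**4 - 10*z**3 - 53*z**2 + 53*z - 60)/(z**5 + z**4 - 19*z**3 + z**2 - 20*z)) dz + ∫(-sin(z)**5*cos(z)/2) dz.
Step 2. Decompose ∫((10*z**4 - 10*z**3 - 53*z**2 + 53*z - 60)/(z**5 + z**4 - 19*z**3 + z**2 - 20*z)) dz by partial fractions, (10*z**4 - 10*z**3 - 53*z**2 + 53*z - 60)/(z**5 + z**4 - 19*z**3 + z**2 - 20*z) = -3/(z**2 + 1) + 5/(z + 5) + 2/(z - 4) + 3/z: now ∫(3/z) dz + ∫(-sin(z)**5*cos(z)/2) dz + ∫(2/(z - 4)) dz + ∫(5/(z + 5)) dz + ∫(-3/(z**2 + 1)) dz.
Step 3. Evaluate the standard form [assuming z > 0]: now 3*log(z) + ∫(-sin(z)**5*cos(z)/2) dz + ∫(2/(z - 4)) dz + ∫(5/(z + 5)) dz + ∫(-3/(z**2 + 1)) dz.
Step 4. Evaluate the standard form [assuming z > -5]: now 3*log(z) + 5*log(z + 5) + ∫(-sin(z)**5*cos(z)/2) dz + ∫(2/(z - 4)) dz + ∫(-3/(z**2 + 1)) dz.
Step 5. Evaluate the standard form [assuming z > 4]: now 3*log(z) + 2*log(z - 4) + 5*log(z + 5) + ∫(-sin(z)**5*cos(z)/2) dz + ∫(-3/(z**2 + 1)) dz.
Step 6. Evaluate the standard form: now 3*log(z) + 2*log(z - 4) + 5*log(z + 5) - 3*atan(z) + ∫(-sin(z)**5*cos(z)/2) dz.
Step 7. Substitute u = sin(z), turning ∫(-sin(z)**5*cos(z)/2) dz into ∫(-u**5/2) du: now 3*log(z) + 2*log(z - 4) + 5*log(z + 5) - 3*atan(z) + ∫(-u**5/2) du.
Step 8. Evaluate the standard form: now -u**6/12 + 3*log(z) + 2*log(z - 4) + 5*log(z + 5) - 3*atan(z).
Step 9. Substitute back u = sin(z): now 3*log(z) + 2*log(z - 4) + 5*log(z + 5) - sin(z)**6/12 - 3*atan(z).
Answer: 3*log(z) + 2*log(z - 4) + 5*log(z + 5) - sin(z)**6/12 - 3*atan(z).


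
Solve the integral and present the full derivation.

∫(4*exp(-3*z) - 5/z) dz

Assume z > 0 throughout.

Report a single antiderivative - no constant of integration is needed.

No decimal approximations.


Step 1. Rewrite: now ∫(-5/z) dz + ∫(4*exp(-3*z)) dz.
Step 2. Evaluate the standard form [assuming z > 0]: now -5*log(z) + ∫(4*exp(-3*z)) dz.
Step 3. Evaluate the standard form: now -5*log(z) - 4*exp(-3*z)/3.
Answer: -5*log(z) - 4*exp(-3*z)/3.


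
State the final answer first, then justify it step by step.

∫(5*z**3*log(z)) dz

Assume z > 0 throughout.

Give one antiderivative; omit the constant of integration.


The answer is 5*z**4*log(z)/4 - 5*z**4/16.
Step 1. Integrate ∫(5*z**3*log(z)) dz by parts with u = log(z), dv = (5*z**3) dz, so v = 5*z**4/4 [assuming z > 0]: now 5*z**4*log(z)/4 + ∫(-5*z**3/4) dz.
Step 2. Evaluate the standard form: now 5*z**4*log(z)/4 - 5*z**4/16.
Answer: 5*z**4*log(z)/4 - 5*z**4/16.


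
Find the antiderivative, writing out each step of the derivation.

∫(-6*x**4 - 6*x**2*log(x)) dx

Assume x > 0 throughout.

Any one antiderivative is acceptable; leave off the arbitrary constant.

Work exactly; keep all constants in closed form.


Step 1. Rewrite: now ∫(-6*x**4) dx + ∫(-6*x**2*log(x)) dx.
Step 2. Integrate ∫(-6*x**2*log(x)) dx by parts with u = log(x), dv = (-6*x**2) dx, so v = -2*x**3 [assuming x > 0]: now -2*x**3*log(x) + ∫(2*x**2) dx + ∫(-6*x**4) dx.
Step 3. Evaluate the standard form: now -2*x**3*log(x) + 2*x**3/3 + ∫(-6*x**4) dx.
Step 4. Evaluate the standard form: now -6*x**5/5 - 2*x**3*log(x) + 2*x**3/3.
Answer: -6*x**5/5 - 2*x**3*log(x) + 2*x**3/3.


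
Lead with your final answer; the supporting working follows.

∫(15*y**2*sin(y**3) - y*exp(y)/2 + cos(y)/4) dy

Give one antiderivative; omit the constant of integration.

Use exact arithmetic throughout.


The answer is -y*exp(y)/2 + exp(y)/2 + sin(y)/4 - 5*cos(y**3).
Step 1. Rewrite: now ∫(-y*exp(y)/2) dy + ∫(15*y**2*sin(y**3)) dy + ∫(cos(y)/4) dy.
Step 2. Integrate ∫(-y*exp(y)/2) dy by parts with u = y, dv = (-exp(y)/2) dy, so v = -exp(y)/2: now -y*exp(y)/2 + ∫(15*y**2*sin(y**3)) dy + ∫(exp(y)/2) dy + ∫(cos(y)/4) dy.
Step 3. Evaluate the standard form: now -y*exp(y)/2 + exp(y)/2 + ∫(15*y**2*sin(y**3)) dy + ∫(cos(y)/4) dy.
Step 4. Evaluate the standard form: now -y*exp(y)/2 + exp(y)/2 + sin(y)/4 + ∫(15*y**2*sin(y**3)) dy.
Step 5. Substitute u = y**3, turning ∫(15*y**2*sin(y**3)) dy into ∫(5*sin(u)) du: now -y*exp(y)/2 + exp(y)/2 + sin(y)/4 + ∫(5*sin(u)) du.
Step 6. Evaluate the standard form: now -y*exp(y)/2 + exp(y)/2 + sin(y)/4 - 5*cos(u).
Step 7. Substitute back u = y**3: now -y*exp(y)/2 + exp(y)/2 + sin(y)/4 - 5*cos(y**3).
Answer: -y*exp(y)/2 + exp(y)/2 + sin(y)/4 - 5*cos(y**3).


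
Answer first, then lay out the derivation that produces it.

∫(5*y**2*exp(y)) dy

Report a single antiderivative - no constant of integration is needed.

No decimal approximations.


The answer is 5*y**2*exp(y) - 10*y*exp(y) + 10*exp(y).
Step 1. Integrate ∫(5*y**2*exp(y)) dy by parts with u = y**2, dv = (5*exp(y)) dy, so v = 5*exp(y): now 5*y**2*exp(y) + ∫(-10*y*exp(y)) dy.
Step 2. Integrate ∫(-10*y*exp(y)) dy by parts with u = y, dv = (-10*exp(y)) dy, so v = -10*exp(y): now 5*y**2*exp(y) - 10*y*exp(y) + ∫(10*exp(y)) dy.
Step 3. Evaluate the standard form: now 5*y**2*exp(y) - 10*y*exp(y) + 10*exp(y).
Answer: 5*y**2*exp(y) - 10*y*exp(y) + 10*exp(y).


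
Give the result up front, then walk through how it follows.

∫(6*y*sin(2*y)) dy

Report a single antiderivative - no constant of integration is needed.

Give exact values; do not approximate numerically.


The answer is -3*y*cos(2*y) + 3*sin(2*y)/2.
Step 1. Integrate ∫(6*y*sin(2*y)) dy by parts with u = y, dv = (6*sin(2*y)) dy, so v = -3*cos(2*y): now -3*y*cos(2*y) + ∫(3*cos(2*y)) dy.
Step 2. Evaluate the standard form: now -3*y*cos(2*y) + 3*sin(2*y)/2.
Answer: -3*y*cos(2*y) + 3*sin(2*y)/2.


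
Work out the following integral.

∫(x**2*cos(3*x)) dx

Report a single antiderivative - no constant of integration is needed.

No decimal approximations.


Answer: x**2*sin(3*x)/3 + 2*x*cos(3*x)/9 - 2*sin(3*x)/27.


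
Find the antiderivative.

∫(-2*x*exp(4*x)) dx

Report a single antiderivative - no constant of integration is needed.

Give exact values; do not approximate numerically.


Answer: -x*exp(4*x)/2 + exp(4*x)/8.


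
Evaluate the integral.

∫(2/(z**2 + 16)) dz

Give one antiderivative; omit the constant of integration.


Answer: atan(z/4)/2.


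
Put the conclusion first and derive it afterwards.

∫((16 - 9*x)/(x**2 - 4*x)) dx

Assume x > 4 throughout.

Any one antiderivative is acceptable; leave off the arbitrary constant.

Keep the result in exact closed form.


The answer is -4*log(x) - 5*log(x - 4).
Step 1. Decompose ∫((16 - 9*x)/(x**2 - 4*x)) dx by partial fractions, (16 - 9*x)/(x**2 - 4*x) = -5/(x - 4) - 4/x: now ∫(-4/x) dx + ∫(-5/(x - 4)) dx.
Step 2. Evaluate the standard form [assuming x > 4]: now -5*log(x - 4) + ∫(-4/x) dx.
Step 3. Evaluate the standard form [assuming x > 0]: now -4*log(x) - 5*log(x - 4).
Answer: -4*log(x) - 5*log(x - 4).


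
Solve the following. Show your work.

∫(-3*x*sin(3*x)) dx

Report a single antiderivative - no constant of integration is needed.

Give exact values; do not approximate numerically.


Step 1. Integrate ∫(-3*x*sin(3*x)) dx by parts with u = x, dv = (-3*sin(3*x)) dx, so v = cos(3*x): now x*cos(3*x) + ∫(-cos(3*x)) dx.
Step 2. Evaluate the standard form: now x*cos(3*x) - sin(3*x)/3.
Answer: x*cos(3*x) - sin(3*x)/3.


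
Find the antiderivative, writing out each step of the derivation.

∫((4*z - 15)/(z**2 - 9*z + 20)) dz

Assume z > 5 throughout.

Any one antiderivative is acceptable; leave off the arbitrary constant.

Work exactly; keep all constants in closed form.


Step 1. Decompose ∫((4*z - 15)/(z**2 - 9*z + 20)) dz by partial fractions, (4*z - 15)/(z**2 - 9*z + 20) = -1/(z - 4) + 5/(z - 5): now ∫(5/(z - 5)) dz + ∫(-1/(z - 4)) dz.
Step 2. Evaluate the standard form [assuming z > 4]: now -log(z - 4) + ∫(5/(z - 5)) dz.
Step 3. Evaluate the standard form [assuming z > 5]: now 5*log(z - 5) - log(z - 4).
Answer: 5*log(z - 5) - log(z - 4).


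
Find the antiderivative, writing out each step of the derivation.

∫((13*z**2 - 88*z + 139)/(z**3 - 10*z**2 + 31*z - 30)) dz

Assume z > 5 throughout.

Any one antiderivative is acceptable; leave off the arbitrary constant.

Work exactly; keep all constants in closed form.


Step 1. Decompose ∫((13*z**2 - 88*z + 139)/(z**3 - 10*z**2 + 31*z - 30)) dz by partial fractions, (13*z**2 - 88*z + 139)/(z**3 - 10*z**2 + 31*z - 30) = 5/(z - 2) + 4/(z - 3) + 4/(z - 5): now ∫(4/(z - 5)) dz + ∫(4/(z - 3)) dz + ∫(5/(z - 2)) dz.
Step 2. Evaluate the standard form [assuming z > 3]: now 4*log(z - 3) + ∫(4/(z - 5)) dz + ∫(5/(z - 2)) dz.
Step 3. Evaluate the standard form [assuming z > 2]: now 4*log(z - 3) + 5*log(z - 2) + ∫(4/(z - 5)) dz.
Step 4. Evaluate the standard form [assuming z > 5]: now 4*log(z - 5) + 4*log(z - 3) + 5*log(z - 2).
Answer: 4*log(z - 5) + 4*log(z - 3) + 5*log(z - 2).


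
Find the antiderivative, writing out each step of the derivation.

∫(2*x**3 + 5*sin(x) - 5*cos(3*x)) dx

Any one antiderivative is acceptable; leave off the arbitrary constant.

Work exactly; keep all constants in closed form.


Step 1. Rewrite: now ∫(2*x**3) dx + ∫(5*sin(x)) dx + ∫(-5*cos(3*x)) dx.
Step 2. Evaluate the standard form: now -5*sin(3*x)/3 + ∫(2*x**3) dx + ∫(5*sin(x)) dx.
Step 3. Evaluate the standard form: now x**4/2 - 5*sin(3*x)/3 + ∫(5*sin(x)) dx.
Step 4. Evaluate the standard form: now x**4/2 - 5*sin(3*x)/3 - 5*cos(x).
Answer: x**4/2 - 5*sin(3*x)/3 - 5*cos(x).


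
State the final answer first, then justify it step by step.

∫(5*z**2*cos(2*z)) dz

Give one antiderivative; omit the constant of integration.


The answer is 5*z**2*sin(2*z)/2 + 5*z*cos(2*z)/2 - 5*sin(2*z)/4.
Step 1. Integrate ∫(5*z**2*cos(2*z)) dz by parts with u = z**2, dv = (5*cos(2*z)) dz, so v = 5*sin(2*z)/2: now 5*z**2*sin(2*z)/2 + ∫(-5*z*sin(2*z)) dz.
Step 2. Integrate ∫(-5*z*sin(2*z)) dz by parts with u = z, dv = (-5*sin(2*z)) dz, so v = 5*cos(2*z)/2: now 5*z**2*sin(2*z)/2 + 5*z*cos(2*z)/2 + ∫(-5*cos(2*z)/2) dz.
Step 3. Evaluate the standard form: now 5*z**2*sin(2*z)/2 + 5*z*cos(2*z)/2 - 5*sin(2*z)/4.
Answer: 5*z**2*sin(2*z)/2 + 5*z*cos(2*z)/2 - 5*sin(2*z)/4.


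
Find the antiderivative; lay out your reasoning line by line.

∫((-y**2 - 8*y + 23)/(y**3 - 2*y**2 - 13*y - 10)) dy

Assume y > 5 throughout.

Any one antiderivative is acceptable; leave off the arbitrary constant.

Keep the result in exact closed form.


Step 1. Decompose ∫((-y**2 - 8*y + 23)/(y**3 - 2*y**2 - 13*y - 10)) dy by partial fractions, (-y**2 - 8*y + 23)/(y**3 - 2*y**2 - 13*y - 10) = 5/(y + 2) - 5/(y + 1) - 1/(y - 5): now ∫(-1/(y - 5)) dy + ∫(-5/(y + 1)) dy + ∫(5/(y + 2)) dy.
Step 2. Evaluate the standard form [assuming y > 5]: now -log(y - 5) + ∫(-5/(y + 1)) dy + ∫(5/(y + 2)) dy.
Step 3. Evaluate the standard form [assuming y > -2]: now -log(y - 5) + 5*log(y + 2) + ∫(-5/(y + 1)) dy.
Step 4. Evaluate the standard form [assuming y > -1]: now -log(y - 5) - 5*log(y + 1) + 5*log(y + 2).
Answer: -log(y - 5) - 5*log(y + 1) + 5*log(y + 2).


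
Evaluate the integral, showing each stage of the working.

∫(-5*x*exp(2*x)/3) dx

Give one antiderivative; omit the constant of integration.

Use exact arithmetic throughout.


Step 1. Integrate ∫(-5*x*exp(2*x)/3) dx by parts with u = x, dv = (-5*exp(2*x)/3) dx, so v = -5*exp(2*x)/6: now -5*x*exp(2*x)/6 + ∫(5*exp(2*x)/6) dx.
Step 2. Evaluate the standard form: now -5*x*exp(2*x)/6 + 5*exp(2*x)/12.
Answer: -5*x*exp(2*x)/6 + 5*exp(2*x)/12.


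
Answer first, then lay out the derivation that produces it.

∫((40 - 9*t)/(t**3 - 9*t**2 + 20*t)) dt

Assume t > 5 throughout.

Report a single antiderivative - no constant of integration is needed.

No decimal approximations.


The answer is 2*log(t) - log(t - 5) - log(t - 4).
Step 1. Decompose ∫((40 - 9*t)/(t**3 - 9*t**2 + 20*t)) dt by partial fractions, (40 - 9*t)/(t**3 - 9*t**2 + 20*t) = -1/(t - 4) - 1/(t - 5) + 2/t: now ∫(2/t) dt + ∫(-1/(t - 5)) dt + ∫(-1/(t - 4)) dt.
Step 2. Evaluate the standard form [assuming t > 5]: now -log(t - 5) + ∫(2/t) dt + ∫(-1/(t - 4)) dt.
Step 3. Evaluate the standard form [assuming t > 0]: now 2*log(t) - log(t - 5) + ∫(-1/(t - 4)) dt.
Step 4. Evaluate the standard form [assuming t > 4]: now 2*log(t) - log(t - 5) - log(t - 4).
Answer: 2*log(t) - log(t - 5) - log(t - 4).


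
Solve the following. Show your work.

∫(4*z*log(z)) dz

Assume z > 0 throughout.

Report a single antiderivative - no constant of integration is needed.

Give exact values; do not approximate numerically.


Step 1. Integrate ∫(4*z*log(z)) dz by parts with u = log(z), dv = (4*z) dz, so v = 2*z**2 [assuming z > 0]: now 2*z**2*log(z) + ∫(-2*z) dz.
Step 2. Evaluate the standard form: now 2*z**2*log(z) - z**2.
Answer: 2*z**2*log(z) - z**2.


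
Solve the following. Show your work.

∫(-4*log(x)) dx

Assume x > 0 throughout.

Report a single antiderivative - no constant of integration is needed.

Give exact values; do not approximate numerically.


Step 1. Integrate ∫(-4*log(x)) dx by parts with u = log(x), dv = (-4) dx, so v = -4*x [assuming x > 0]: now -4*x*log(x) + ∫(4) dx.
Step 2. Evaluate the standard form: now -4*x*log(x) + 4*x.
Answer: -4*x*log(x) + 4*x.


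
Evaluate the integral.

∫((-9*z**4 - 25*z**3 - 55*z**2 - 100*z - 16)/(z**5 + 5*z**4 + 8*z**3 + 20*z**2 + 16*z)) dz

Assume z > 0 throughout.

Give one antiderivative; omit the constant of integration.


Answer: -log(z) - 3*log(z + 1) - 5*log(z + 4) - 3*atan(z/2)/2.


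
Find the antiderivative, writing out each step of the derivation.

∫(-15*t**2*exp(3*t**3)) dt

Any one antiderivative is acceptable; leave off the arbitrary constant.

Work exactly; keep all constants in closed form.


Step 1. Substitute u = t**3, turning ∫(-15*t**2*exp(3*t**3)) dt into ∫(-5*exp(3*u)) du: now ∫(-5*exp(3*u)) du.
Step 2. Evaluate the standard form: now -5*exp(3*u)/3.
Step 3. Substitute back u = t**3: now -5*exp(3*t**3)/3.
Answer: -5*exp(3*t**3)/3.


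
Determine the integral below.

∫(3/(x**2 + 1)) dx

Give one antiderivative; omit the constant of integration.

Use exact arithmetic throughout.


Answer: 3*atan(x).


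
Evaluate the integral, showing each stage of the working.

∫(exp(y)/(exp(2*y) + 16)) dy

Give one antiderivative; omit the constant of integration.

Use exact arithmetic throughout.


Step 1. Substitute u = exp(y), turning ∫(exp(y)/(exp(2*y) + 16)) dy into ∫(1/(u**2 + 16)) du: now ∫(1/(u**2 + 16)) du.
Step 2. Evaluate the standard form: now atan(u/4)/4.
Step 3. Substitute back u = exp(y): now atan(exp(y)/4)/4.
Answer: atan(exp(y)/4)/4.


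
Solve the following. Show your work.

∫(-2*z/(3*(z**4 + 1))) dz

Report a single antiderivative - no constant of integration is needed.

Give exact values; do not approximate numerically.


Step 1. Substitute u = z**2, turning ∫(-2*z/(3*(z**4 + 1))) dz into ∫(-1/(3*(u**2 + 1))) du: now ∫(-1/(3*(u**2 + 1))) du.
Step 2. Evaluate the standard form: now -atan(u)/3.
Step 3. Substitute back u = z**2: now -atan(z**2)/3.
Answer: -atan(z**2)/3.


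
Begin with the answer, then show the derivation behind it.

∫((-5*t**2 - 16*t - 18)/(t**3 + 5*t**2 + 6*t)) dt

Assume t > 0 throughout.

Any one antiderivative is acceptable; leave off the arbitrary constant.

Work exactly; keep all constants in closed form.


The answer is -3*log(t) + 3*log(t + 2) - 5*log(t + 3).
Step 1. Decompose ∫((-5*t**2 - 16*t - 18)/(t**3 + 5*t**2 + 6*t)) dt by partial fractions, (-5*t**2 - 16*t - 18)/(t**3 + 5*t**2 + 6*t) = -5/(t + 3) + 3/(t + 2) - 3/t: now ∫(-3/t) dt + ∫(3/(t + 2)) dt + ∫(-5/(t + 3)) dt.
Step 2. Evaluate the standard form [assuming t > -2]: now 3*log(t + 2) + ∫(-3/t) dt + ∫(-5/(t + 3)) dt.
Step 3. Evaluate the standard form [assuming t > 0]: now -3*log(t) + 3*log(t + 2) + ∫(-5/(t + 3)) dt.
Step 4. Evaluate the standard form [assuming t > -3]: now -3*log(t) + 3*log(t + 2) - 5*log(t + 3).
Answer: -3*log(t) + 3*log(t + 2) - 5*log(t + 3).


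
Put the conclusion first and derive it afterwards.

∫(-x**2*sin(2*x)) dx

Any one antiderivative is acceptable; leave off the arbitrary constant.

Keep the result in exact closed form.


The answer is x**2*cos(2*x)/2 - x*sin(2*x)/2 - cos(2*x)/4.
Step 1. Integrate ∫(-x**2*sin(2*x)) dx by parts with u = x**2, dv = (-sin(2*x)) dx, so v = cos(2*x)/2: now x**2*cos(2*x)/2 + ∫(-x*cos(2*x)) dx.
Step 2. Integrate ∫(-x*cos(2*x)) dx by parts with u = x, dv = (-cos(2*x)) dx, so v = -sin(2*x)/2: now x**2*cos(2*x)/2 - x*sin(2*x)/2 + ∫(sin(2*x)/2) dx.
Step 3. Evaluate the standard form: now x**2*cos(2*x)/2 - x*sin(2*x)/2 - cos(2*x)/4.
Answer: x**2*cos(2*x)/2 - x*sin(2*x)/2 - cos(2*x)/4.


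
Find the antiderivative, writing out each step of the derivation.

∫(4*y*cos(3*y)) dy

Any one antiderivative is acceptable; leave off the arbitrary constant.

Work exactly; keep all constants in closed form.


Step 1. Integrate ∫(4*y*cos(3*y)) dy by parts with u = y, dv = (4*cos(3*y)) dy, so v = 4*sin(3*y)/3: now 4*y*sin(3*y)/3 + ∫(-4*sin(3*y)/3) dy.
Step 2. Evaluate the standard form: now 4*y*sin(3*y)/3 + 4*cos(3*y)/9.
Answer: 4*y*sin(3*y)/3 + 4*cos(3*y)/9.


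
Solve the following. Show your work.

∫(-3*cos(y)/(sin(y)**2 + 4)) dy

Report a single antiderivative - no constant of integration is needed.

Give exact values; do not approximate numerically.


Step 1. Substitute u = sin(y), turning ∫(-3*cos(y)/(sin(y)**2 + 4)) dy into ∫(-3/(u**2 + 4)) du: now ∫(-3/(u**2 + 4)) du.
Step 2. Evaluate the standard form: now -3*atan(u/2)/2.
Step 3. Substitute back u = sin(y): now -3*atan(sin(y)/2)/2.
Answer: -3*atan(sin(y)/2)/2.


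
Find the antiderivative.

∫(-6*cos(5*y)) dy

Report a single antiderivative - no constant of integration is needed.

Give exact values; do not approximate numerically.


Answer: -6*sin(5*y)/5.


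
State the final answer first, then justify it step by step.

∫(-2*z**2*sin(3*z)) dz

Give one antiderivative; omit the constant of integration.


The answer is 2*z**2*cos(3*z)/3 - 4*z*sin(3*z)/9 - 4*cos(3*z)/27.
Step 1. Integrate ∫(-2*z**2*sin(3*z)) dz by parts with u = z**2, dv = (-2*sin(3*z)) dz, so v = 2*cos(3*z)/3: now 2*z**2*cos(3*z)/3 + ∫(-4*z*cos(3*z)/3) dz.
Step 2. Integrate ∫(-4*z*cos(3*z)/3) dz by parts with u = z, dv = (-4*cos(3*z)/3) dz, so v = -4*sin(3*z)/9: now 2*z**2*cos(3*z)/3 - 4*z*sin(3*z)/9 + ∫(4*sin(3*z)/9) dz.
Step 3. Evaluate the standard form: now 2*z**2*cos(3*z)/3 - 4*z*sin(3*z)/9 - 4*cos(3*z)/27.
Answer: 2*z**2*cos(3*z)/3 - 4*z*sin(3*z)/9 - 4*cos(3*z)/27.


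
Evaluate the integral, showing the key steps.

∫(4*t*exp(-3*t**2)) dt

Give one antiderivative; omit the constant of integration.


Step 1. Substitute u = t**2, turning ∫(4*t*exp(-3*t**2)) dt into ∫(2*exp(-3*u)) du: now ∫(2*exp(-3*u)) du.
Step 2. Evaluate the standard form: now -2*exp(-3*u)/3.
Step 3. Substitute back u = t**2: now -2*exp(-3*t**2)/3.
Answer: -2*exp(-3*t**2)/3.


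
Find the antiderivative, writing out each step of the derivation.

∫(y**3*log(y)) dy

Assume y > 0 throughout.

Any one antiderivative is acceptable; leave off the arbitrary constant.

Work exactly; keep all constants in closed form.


Step 1. Integrate ∫(y**3*log(y)) dy by parts with u = log(y), dv = (y**3) dy, so v = y**4/4 [assuming y > 0]: now y**4*log(y)/4 + ∫(-y**3/4) dy.
Step 2. Evaluate the standard form: now y**4*log(y)/4 - y**4/16.
Answer: y**4*log(y)/4 - y**4/16.


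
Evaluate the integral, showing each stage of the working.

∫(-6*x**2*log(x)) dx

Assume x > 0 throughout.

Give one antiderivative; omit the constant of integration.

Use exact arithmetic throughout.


Step 1. Integrate ∫(-6*x**2*log(x)) dx by parts with u = log(x), dv = (-6*x**2) dx, so v = -2*x**3 [assuming x > 0]: now -2*x**3*log(x) + ∫(2*x**2) dx.
Step 2. Evaluate the standard form: now -2*x**3*log(x) + 2*x**3/3.
Answer: -2*x**3*log(x) + 2*x**3/3.


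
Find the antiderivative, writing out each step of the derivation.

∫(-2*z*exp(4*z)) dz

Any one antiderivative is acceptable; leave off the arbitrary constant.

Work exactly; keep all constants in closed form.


Step 1. Integrate ∫(-2*z*exp(4*z)) dz by parts with u = z, dv = (-2*exp(4*z)) dz, so v = -exp(4*z)/2: now -z*exp(4*z)/2 + ∫(exp(4*z)/2) dz.
Step 2. Evaluate the standard form: now -z*exp(4*z)/2 + exp(4*z)/8.
Answer: -z*exp(4*z)/2 + exp(4*z)/8.


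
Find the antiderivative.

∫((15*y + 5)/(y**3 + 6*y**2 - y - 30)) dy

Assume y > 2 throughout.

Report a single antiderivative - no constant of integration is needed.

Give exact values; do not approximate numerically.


Answer: log(y - 2) + 4*log(y + 3) - 5*log(y + 5).


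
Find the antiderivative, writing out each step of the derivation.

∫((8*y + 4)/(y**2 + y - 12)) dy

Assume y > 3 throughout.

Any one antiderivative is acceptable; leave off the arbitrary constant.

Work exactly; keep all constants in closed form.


Step 1. Decompose ∫((8*y + 4)/(y**2 + y - 12)) dy by partial fractions, (8*y + 4)/(y**2 + y - 12) = 4/(y + 4) + 4/(y - 3): now ∫(4/(y - 3)) dy + ∫(4/(y + 4)) dy.
Step 2. Evaluate the standard form [assuming y > -4]: now 4*log(y + 4) + ∫(4/(y - 3)) dy.
Step 3. Evaluate the standard form [assuming y > 3]: now 4*log(y - 3) + 4*log(y + 4).
Answer: 4*log(y - 3) + 4*log(y + 4).


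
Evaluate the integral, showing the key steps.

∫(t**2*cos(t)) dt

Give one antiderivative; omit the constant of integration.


Step 1. Integrate ∫(t**2*cos(t)) dt by parts with u = t**2, dv = (cos(t)) dt, so v = sin(t): now t**2*sin(t) + ∫(-2*t*sin(t)) dt.
Step 2. Integrate ∫(-2*t*sin(t)) dt by parts with u = t, dv = (-2*sin(t)) dt, so v = 2*cos(t): now t**2*sin(t) + 2*t*cos(t) + ∫(-2*cos(t)) dt.
Step 3. Evaluate the standard form: now t**2*sin(t) + 2*t*cos(t) - 2*sin(t).
Answer: t**2*sin(t) + 2*t*cos(t) - 2*sin(t).


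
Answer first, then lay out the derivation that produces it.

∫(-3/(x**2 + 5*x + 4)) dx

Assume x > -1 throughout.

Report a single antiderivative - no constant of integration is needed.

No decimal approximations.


The answer is -log(x + 1) + log(x + 4).
Step 1. Decompose ∫(-3/(x**2 + 5*x + 4)) dx by partial fractions, -3/(x**2 + 5*x + 4) = 1/(x + 4) - 1/(x + 1): now ∫(-1/(x + 1)) dx + ∫(1/(x + 4)) dx.
Step 2. Evaluate the standard form [assuming x > -1]: now -log(x + 1) + ∫(1/(x + 4)) dx.
Step 3. Evaluate the standard form [assuming x > -4]: now -log(x + 1) + log(x + 4).
Answer: -log(x + 1) + log(x + 4).


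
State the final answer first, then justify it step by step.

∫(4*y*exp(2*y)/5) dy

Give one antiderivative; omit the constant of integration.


The answer is 2*y*exp(2*y)/5 - exp(2*y)/5.
Step 1. Integrate ∫(4*y*exp(2*y)/5) dy by parts with u = y, dv = (4*exp(2*y)/5) dy, so v = 2*exp(2*y)/5: now 2*y*exp(2*y)/5 + ∫(-2*exp(2*y)/5) dy.
Step 2. Evaluate the standard form: now 2*y*exp(2*y)/5 - exp(2*y)/5.
Answer: 2*y*exp(2*y)/5 - exp(2*y)/5.


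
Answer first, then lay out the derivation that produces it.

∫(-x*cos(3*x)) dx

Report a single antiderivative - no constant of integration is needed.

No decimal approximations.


The answer is -x*sin(3*x)/3 - cos(3*x)/9.
Step 1. Integrate ∫(-x*cos(3*x)) dx by parts with u = x, dv = (-cos(3*x)) dx, so v = -sin(3*x)/3: now -x*sin(3*x)/3 + ∫(sin(3*x)/3) dx.
Step 2. Evaluate the standard form: now -x*sin(3*x)/3 - cos(3*x)/9.
Answer: -x*sin(3*x)/3 - cos(3*x)/9.


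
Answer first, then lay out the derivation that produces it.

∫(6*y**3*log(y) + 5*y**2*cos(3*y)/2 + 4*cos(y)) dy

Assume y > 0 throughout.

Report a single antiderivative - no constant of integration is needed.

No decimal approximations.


The answer is 3*y**4*log(y)/2 - 3*y**4/8 + 5*y**2*sin(3*y)/6 + 5*y*cos(3*y)/9 + 4*sin(y) - 5*sin(3*y)/27.
Step 1. Rewrite: now ∫(5*y**2*cos(3*y)/2) dy + ∫(6*y**3*log(y)) dy + ∫(4*cos(y)) dy.
Step 2. Integrate ∫(6*y**3*log(y)) dy by parts with u = log(y), dv = (6*y**3) dy, so v = 3*y**4/2 [assuming y > 0]: now 3*y**4*log(y)/2 + ∫(-3*y**3/2) dy + ∫(5*y**2*cos(3*y)/2) dy + ∫(4*cos(y)) dy.
Step 3. Evaluate the standard form: now 3*y**4*log(y)/2 - 3*y**4/8 + ∫(5*y**2*cos(3*y)/2) dy + ∫(4*cos(y)) dy.
Step 4. Integrate ∫(5*y**2*cos(3*y)/2) dy by parts with u = y**2, dv = (5*cos(3*y)/2) dy, so v = 5*sin(3*y)/6: now 3*y**4*log(y)/2 - 3*y**4/8 + 5*y**2*sin(3*y)/6 + ∫(-5*y*sin(3*y)/3) dy + ∫(4*cos(y)) dy.
Step 5. Integrate ∫(-5*y*sin(3*y)/3) dy by parts with u = y, dv = (-5*sin(3*y)/3) dy, so v = 5*cos(3*y)/9: now 3*y**4*log(y)/2 - 3*y**4/8 + 5*y**2*sin(3*y)/6 + 5*y*cos(3*y)/9 + ∫(4*cos(y)) dy + ∫(-5*cos(3*y)/9) dy.
Step 6. Evaluate the standard form: now 3*y**4*log(y)/2 - 3*y**4/8 + 5*y**2*sin(3*y)/6 + 5*y*cos(3*y)/9 - 5*sin(3*y)/27 + ∫(4*cos(y)) dy.
Step 7. Evaluate the standard form: now 3*y**4*log(y)/2 - 3*y**4/8 + 5*y**2*sin(3*y)/6 + 5*y*cos(3*y)/9 + 4*sin(y) - 5*sin(3*y)/27.
Answer: 3*y**4*log(y)/2 - 3*y**4/8 + 5*y**2*sin(3*y)/6 + 5*y*cos(3*y)/9 + 4*sin(y) - 5*sin(3*y)/27.


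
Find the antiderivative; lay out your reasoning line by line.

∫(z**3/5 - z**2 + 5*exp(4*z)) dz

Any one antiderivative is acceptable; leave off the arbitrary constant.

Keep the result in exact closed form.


Step 1. Rewrite: now ∫(-z**2) dz + ∫(z**3/5) dz + ∫(5*exp(4*z)) dz.
Step 2. Evaluate the standard form: now -z**3/3 + ∫(z**3/5) dz + ∫(5*exp(4*z)) dz.
Step 3. Evaluate the standard form: now -z**3/3 + 5*exp(4*z)/4 + ∫(z**3/5) dz.
Step 4. Evaluate the standard form: now z**4/20 - z**3/3 + 5*exp(4*z)/4.
Answer: z**4/20 - z**3/3 + 5*exp(4*z)/4.


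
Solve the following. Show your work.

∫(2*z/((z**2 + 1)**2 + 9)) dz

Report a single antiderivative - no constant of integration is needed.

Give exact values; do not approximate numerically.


Step 1. Substitute u = z**2 + 1, turning ∫(2*z/((z**2 + 1)**2 + 9)) dz into ∫(1/(u**2 + 9)) du: now ∫(1/(u**2 + 9)) du.
Step 2. Evaluate the standard form: now atan(u/3)/3.
Step 3. Substitute back u = z**2 + 1: now atan(z**2/3 + 1/3)/3.
Answer: atan(z**2/3 + 1/3)/3.


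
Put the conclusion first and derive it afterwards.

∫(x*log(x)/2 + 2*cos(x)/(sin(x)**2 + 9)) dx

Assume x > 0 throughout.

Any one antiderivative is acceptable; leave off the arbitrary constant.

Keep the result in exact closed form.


The answer is x**2*log(x)/4 - x**2/8 + 2*atan(sin(x)/3)/3.
Step 1. Rewrite: now ∫(x*log(x)/2) dx + ∫(2*cos(x)/(sin(x)**2 + 9)) dx.
Step 2. Substitute u = sin(x), turning ∫(2*cos(x)/(sin(x)**2 + 9)) dx into ∫(2/(u**2 + 9)) du: now ∫(x*log(x)/2) dx + ∫(2/(u**2 + 9)) du.
Step 3. Evaluate the standard form: now 2*atan(u/3)/3 + ∫(x*log(x)/2) dx.
Step 4. Substitute back u = sin(x): now 2*atan(sin(x)/3)/3 + ∫(x*log(x)/2) dx.
Step 5. Integrate ∫(x*log(x)/2) dx by parts with u = log(x), dv = (x/2) dx, so v = x**2/4 [assuming x > 0]: now x**2*log(x)/4 + 2*atan(sin(x)/3)/3 + ∫(-x/4) dx.
Step 6. Evaluate the standard form: now x**2*log(x)/4 - x**2/8 + 2*atan(sin(x)/3)/3.
Answer: x**2*log(x)/4 - x**2/8 + 2*atan(sin(x)/3)/3.


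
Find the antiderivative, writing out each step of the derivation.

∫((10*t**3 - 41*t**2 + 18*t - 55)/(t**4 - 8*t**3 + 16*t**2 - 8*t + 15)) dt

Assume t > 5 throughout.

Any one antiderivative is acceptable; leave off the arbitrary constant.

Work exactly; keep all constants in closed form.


Step 1. Decompose ∫((10*t**3 - 41*t**2 + 18*t - 55)/(t**4 - 8*t**3 + 16*t**2 - 8*t + 15)) dt by partial fractions, (10*t**3 - 41*t**2 + 18*t - 55)/(t**4 - 8*t**3 + 16*t**2 - 8*t + 15) = -1/(t**2 + 1) + 5/(t - 3) + 5/(t - 5): now ∫(5/(t - 5)) dt + ∫(5/(t - 3)) dt + ∫(-1/(t**2 + 1)) dt.
Step 2. Evaluate the standard form [assuming t > 3]: now 5*log(t - 3) + ∫(5/(t - 5)) dt + ∫(-1/(t**2 + 1)) dt.
Step 3. Evaluate the standard form [assuming t > 5]: now 5*log(t - 5) + 5*log(t - 3) + ∫(-1/(t**2 + 1)) dt.
Step 4. Evaluate the standard form: now 5*log(t - 5) + 5*log(t - 3) - atan(t).
Answer: 5*log(t - 5) + 5*log(t - 3) - atan(t).


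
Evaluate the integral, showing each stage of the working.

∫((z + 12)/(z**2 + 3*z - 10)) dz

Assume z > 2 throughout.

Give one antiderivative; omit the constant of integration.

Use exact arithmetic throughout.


Step 1. Decompose ∫((z + 12)/(z**2 + 3*z - 10)) dz by partial fractions, (z + 12)/(z**2 + 3*z - 10) = -1/(z + 5) + 2/(z - 2): now ∫(2/(z - 2)) dz + ∫(-1/(z + 5)) dz.
Step 2. Evaluate the standard form [assuming z > 2]: now 2*log(z - 2) + ∫(-1/(z + 5)) dz.
Step 3. Evaluate the standard form [assuming z > -5]: now 2*log(z - 2) - log(z + 5).
Answer: 2*log(z - 2) - log(z + 5).


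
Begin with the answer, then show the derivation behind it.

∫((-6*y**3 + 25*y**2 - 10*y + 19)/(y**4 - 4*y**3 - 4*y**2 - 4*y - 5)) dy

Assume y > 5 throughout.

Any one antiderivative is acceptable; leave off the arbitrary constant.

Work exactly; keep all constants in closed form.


The answer is -log(y - 5) - 5*log(y + 1) + atan(y).
Step 1. Decompose ∫((-6*y**3 + 25*y**2 - 10*y + 19)/(y**4 - 4*y**3 - 4*y**2 - 4*y - 5)) dy by partial fractions, (-6*y**3 + 25*y**2 - 10*y + 19)/(y**4 - 4*y**3 - 4*y**2 - 4*y - 5) = 1/(y**2 + 1) - 5/(y + 1) - 1/(y - 5): now ∫(-1/(y - 5)) dy + ∫(-5/(y + 1)) dy + ∫(1/(y**2 + 1)) dy.
Step 2. Evaluate the standard form [assuming y > 5]: now -log(y - 5) + ∫(-5/(y + 1)) dy + ∫(1/(y**2 + 1)) dy.
Step 3. Evaluate the standard form [assuming y > -1]: now -log(y - 5) - 5*log(y + 1) + ∫(1/(y**2 + 1)) dy.
Step 4. Evaluate the standard form: now -log(y - 5) - 5*log(y + 1) + atan(y).
Answer: -log(y - 5) - 5*log(y + 1) + atan(y).


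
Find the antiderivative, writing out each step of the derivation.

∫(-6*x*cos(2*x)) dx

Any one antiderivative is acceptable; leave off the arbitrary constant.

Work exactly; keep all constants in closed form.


Step 1. Integrate ∫(-6*x*cos(2*x)) dx by parts with u = x, dv = (-6*cos(2*x)) dx, so v = -3*sin(2*x): now -3*x*sin(2*x) + ∫(3*sin(2*x)) dx.
Step 2. Evaluate the standard form: now -3*x*sin(2*x) - 3*cos(2*x)/2.
Answer: -3*x*sin(2*x) - 3*cos(2*x)/2.


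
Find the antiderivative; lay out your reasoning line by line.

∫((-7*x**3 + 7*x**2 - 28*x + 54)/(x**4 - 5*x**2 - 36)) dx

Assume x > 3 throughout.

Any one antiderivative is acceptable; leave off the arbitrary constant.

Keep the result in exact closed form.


Step 1. Decompose ∫((-7*x**3 + 7*x**2 - 28*x + 54)/(x**4 - 5*x**2 - 36)) dx by partial fractions, (-7*x**3 + 7*x**2 - 28*x + 54)/(x**4 - 5*x**2 - 36) = -2/(x**2 + 4) - 5/(x + 3) - 2/(x - 3): now ∫(-2/(x - 3)) dx + ∫(-5/(x + 3)) dx + ∫(-2/(x**2 + 4)) dx.
Step 2. Evaluate the standard form [assuming x > 3]: now -2*log(x - 3) + ∫(-5/(x + 3)) dx + ∫(-2/(x**2 + 4)) dx.
Step 3. Evaluate the standard form [assuming x > -3]: now -2*log(x - 3) - 5*log(x + 3) + ∫(-2/(x**2 + 4)) dx.
Step 4. Evaluate the standard form: now -2*log(x - 3) - 5*log(x + 3) - atan(x/2).
Answer: -2*log(x - 3) - 5*log(x + 3) - atan(x/2).


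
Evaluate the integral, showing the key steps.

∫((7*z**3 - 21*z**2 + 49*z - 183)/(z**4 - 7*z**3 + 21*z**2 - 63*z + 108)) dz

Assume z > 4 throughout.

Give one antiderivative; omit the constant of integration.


Step 1. Decompose ∫((7*z**3 - 21*z**2 + 49*z - 183)/(z**4 - 7*z**3 + 21*z**2 - 63*z + 108)) dz by partial fractions, (7*z**3 - 21*z**2 + 49*z - 183)/(z**4 - 7*z**3 + 21*z**2 - 63*z + 108) = 2/(z**2 + 9) + 2/(z - 3) + 5/(z - 4): now ∫(5/(z - 4)) dz + ∫(2/(z - 3)) dz + ∫(2/(z**2 + 9)) dz.
Step 2. Evaluate the standard form [assuming z > 4]: now 5*log(z - 4) + ∫(2/(z - 3)) dz + ∫(2/(z**2 + 9)) dz.
Step 3. Evaluate the standard form [assuming z > 3]: now 5*log(z - 4) + 2*log(z - 3) + ∫(2/(z**2 + 9)) dz.
Step 4. Evaluate the standard form: now 5*log(z - 4) + 2*log(z - 3) + 2*atan(z/3)/3.
Answer: 5*log(z - 4) + 2*log(z - 3) + 2*atan(z/3)/3.


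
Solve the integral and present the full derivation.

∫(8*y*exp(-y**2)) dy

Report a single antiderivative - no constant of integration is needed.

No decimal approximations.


Step 1. Substitute u = y**2, turning ∫(8*y*exp(-y**2)) dy into ∫(4*exp(-u)) du: now ∫(4*exp(-u)) du.
Step 2. Evaluate the standard form: now -4*exp(-u).
Step 3. Substitute back u = y**2: now -4*exp(-y**2).
Answer: -4*exp(-y**2).


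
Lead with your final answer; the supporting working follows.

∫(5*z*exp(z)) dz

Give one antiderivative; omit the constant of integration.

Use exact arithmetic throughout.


The answer is 5*z*exp(z) - 5*exp(z).
Step 1. Integrate ∫(5*z*exp(z)) dz by parts with u = z, dv = (5*exp(z)) dz, so v = 5*exp(z): now 5*z*exp(z) + ∫(-5*exp(z)) dz.
Step 2. Evaluate the standard form: now 5*z*exp(z) - 5*exp(z).
Answer: 5*z*exp(z) - 5*exp(z).


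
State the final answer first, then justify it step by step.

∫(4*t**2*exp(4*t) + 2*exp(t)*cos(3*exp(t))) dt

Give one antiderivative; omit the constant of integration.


The answer is t**2*exp(4*t) - t*exp(4*t)/2 + exp(4*t)/8 + 2*sin(3*exp(t))/3.
Step 1. Rewrite: now ∫(4*t**2*exp(4*t)) dt + ∫(2*exp(t)*cos(3*exp(t))) dt.
Step 2. Substitute u = exp(t), turning ∫(2*exp(t)*cos(3*exp(t))) dt into ∫(2*cos(3*u)) du: now ∫(4*t**2*exp(4*t)) dt + ∫(2*cos(3*u)) du.
Step 3. Evaluate the standard form: now 2*sin(3*u)/3 + ∫(4*t**2*exp(4*t)) dt.
Step 4. Substitute back u = exp(t): now 2*sin(3*exp(t))/3 + ∫(4*t**2*exp(4*t)) dt.
Step 5. Integrate ∫(4*t**2*exp(4*t)) dt by parts with u = t**2, dv = (4*exp(4*t)) dt, so v = exp(4*t): now t**2*exp(4*t) + 2*sin(3*exp(t))/3 + ∫(-2*t*exp(4*t)) dt.
Step 6. Integrate ∫(-2*t*exp(4*t)) dt by parts with u = t, dv = (-2*exp(4*t)) dt, so v = -exp(4*t)/2: now t**2*exp(4*t) - t*exp(4*t)/2 + 2*sin(3*exp(t))/3 + ∫(exp(4*t)/2) dt.
Step 7. Evaluate the standard form: now t**2*exp(4*t) - t*exp(4*t)/2 + exp(4*t)/8 + 2*sin(3*exp(t))/3.
Answer: t**2*exp(4*t) - t*exp(4*t)/2 + exp(4*t)/8 + 2*sin(3*exp(t))/3.


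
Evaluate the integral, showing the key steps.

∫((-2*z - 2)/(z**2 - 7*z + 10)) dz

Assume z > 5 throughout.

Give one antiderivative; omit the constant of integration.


Step 1. Decompose ∫((-2*z - 2)/(z**2 - 7*z + 10)) dz by partial fractions, (-2*z - 2)/(z**2 - 7*z + 10) = 2/(z - 2) - 4/(z - 5): now ∫(-4/(z - 5)) dz + ∫(2/(z - 2)) dz.
Step 2. Evaluate the standard form [assuming z > 5]: now -4*log(z - 5) + ∫(2/(z - 2)) dz.
Step 3. Evaluate the standard form [assuming z > 2]: now -4*log(z - 5) + 2*log(z - 2).
Answer: -4*log(z - 5) + 2*log(z - 2).


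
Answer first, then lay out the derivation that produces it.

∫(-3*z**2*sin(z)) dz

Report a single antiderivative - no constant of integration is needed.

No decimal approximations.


The answer is 3*z**2*cos(z) - 6*z*sin(z) - 6*cos(z).
Step 1. Integrate ∫(-3*z**2*sin(z)) dz by parts with u = z**2, dv = (-3*sin(z)) dz, so v = 3*cos(z): now 3*z**2*cos(z) + ∫(-6*z*cos(z)) dz.
Step 2. Integrate ∫(-6*z*cos(z)) dz by parts with u = z, dv = (-6*cos(z)) dz, so v = -6*sin(z): now 3*z**2*cos(z) - 6*z*sin(z) + ∫(6*sin(z)) dz.
Step 3. Evaluate the standard form: now 3*z**2*cos(z) - 6*z*sin(z) - 6*cos(z).
Answer: 3*z**2*cos(z) - 6*z*sin(z) - 6*cos(z).
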